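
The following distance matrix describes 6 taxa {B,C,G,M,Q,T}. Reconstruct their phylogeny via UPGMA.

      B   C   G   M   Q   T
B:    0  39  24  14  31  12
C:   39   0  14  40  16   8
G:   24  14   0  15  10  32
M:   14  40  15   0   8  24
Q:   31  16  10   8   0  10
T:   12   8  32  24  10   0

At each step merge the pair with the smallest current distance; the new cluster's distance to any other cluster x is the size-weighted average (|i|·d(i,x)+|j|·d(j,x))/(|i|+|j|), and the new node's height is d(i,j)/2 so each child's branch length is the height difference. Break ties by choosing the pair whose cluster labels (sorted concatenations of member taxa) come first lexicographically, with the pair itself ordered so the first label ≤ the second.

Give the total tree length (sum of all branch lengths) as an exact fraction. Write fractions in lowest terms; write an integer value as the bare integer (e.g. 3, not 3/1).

595/12

iteration 1: select C,T (d=8); attach at lengths (4, 4); label the merged cluster CT
  updated: d(B,CT)=51/2, d(CT,G)=23, d(CT,M)=32, d(CT,Q)=13
iteration 2: select M,Q (d=8); attach at lengths (4, 4); label the merged cluster MQ
  updated: d(B,MQ)=45/2, d(CT,MQ)=45/2, d(G,MQ)=25/2
iteration 3: select G,MQ (d=25/2); attach at lengths (25/4, 9/4); label the merged cluster GMQ
  updated: d(B,GMQ)=23, d(CT,GMQ)=68/3
iteration 4: select CT,GMQ (d=68/3); attach at lengths (22/3, 61/12); label the merged cluster CGMQT
  updated: d(B,CGMQT)=24
iteration 5: select B,CGMQT (d=24); attach at lengths (12, 2/3); label the merged cluster BCGMQT
final tree: (B:12,((C:4,T:4):22/3,(G:25/4,(M:4,Q:4):9/4):61/12):2/3)
total length: 595/12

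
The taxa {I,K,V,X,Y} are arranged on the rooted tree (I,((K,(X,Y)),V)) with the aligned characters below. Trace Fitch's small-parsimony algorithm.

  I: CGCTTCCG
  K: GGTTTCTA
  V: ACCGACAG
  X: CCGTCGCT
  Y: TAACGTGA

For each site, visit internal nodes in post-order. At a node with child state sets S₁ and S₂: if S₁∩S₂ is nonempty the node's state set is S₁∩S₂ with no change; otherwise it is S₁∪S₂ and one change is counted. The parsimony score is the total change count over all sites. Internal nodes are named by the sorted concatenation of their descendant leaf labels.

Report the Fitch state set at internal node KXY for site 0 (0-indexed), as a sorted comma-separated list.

C,G,T

XY@0: {C} ∪ {T} = {C,T} (union, +1)
KXY@0: {G} ∪ {C,T} = {C,G,T} (union, +1)
KVXY@0: {C,G,T} ∪ {A} = {A,C,G,T} (union, +1)
IKVXY@0: {C} ∩ {A,C,G,T} = {C} (intersection, +0)
XY@1: {C} ∪ {A} = {A,C} (union, +1)
KXY@1: {G} ∪ {A,C} = {A,C,G} (union, +1)
KVXY@1: {A,C,G} ∩ {C} = {C} (intersection, +0)
IKVXY@1: {G} ∪ {C} = {C,G} (union, +1)
XY@2: {G} ∪ {A} = {A,G} (union, +1)
KXY@2: {T} ∪ {A,G} = {A,G,T} (union, +1)
KVXY@2: {A,G,T} ∪ {C} = {A,C,G,T} (union, +1)
IKVXY@2: {C} ∩ {A,C,G,T} = {C} (intersection, +0)
XY@3: {T} ∪ {C} = {C,T} (union, +1)
KXY@3: {T} ∩ {C,T} = {T} (intersection, +0)
KVXY@3: {T} ∪ {G} = {G,T} (union, +1)
IKVXY@3: {T} ∩ {G,T} = {T} (intersection, +0)
XY@4: {C} ∪ {G} = {C,G} (union, +1)
KXY@4: {T} ∪ {C,G} = {C,G,T} (union, +1)
KVXY@4: {C,G,T} ∪ {A} = {A,C,G,T} (union, +1)
IKVXY@4: {T} ∩ {A,C,G,T} = {T} (intersection, +0)
XY@5: {G} ∪ {T} = {G,T} (union, +1)
KXY@5: {C} ∪ {G,T} = {C,G,T} (union, +1)
KVXY@5: {C,G,T} ∩ {C} = {C} (intersection, +0)
IKVXY@5: {C} ∩ {C} = {C} (intersection, +0)
XY@6: {C} ∪ {G} = {C,G} (union, +1)
KXY@6: {T} ∪ {C,G} = {C,G,T} (union, +1)
KVXY@6: {C,G,T} ∪ {A} = {A,C,G,T} (union, +1)
IKVXY@6: {C} ∩ {A,C,G,T} = {C} (intersection, +0)
XY@7: {T} ∪ {A} = {A,T} (union, +1)
KXY@7: {A} ∩ {A,T} = {A} (intersection, +0)
KVXY@7: {A} ∪ {G} = {A,G} (union, +1)
IKVXY@7: {G} ∩ {A,G} = {G} (intersection, +0)
per-site changes: [3, 3, 3, 2, 3, 2, 3, 2]; total = 21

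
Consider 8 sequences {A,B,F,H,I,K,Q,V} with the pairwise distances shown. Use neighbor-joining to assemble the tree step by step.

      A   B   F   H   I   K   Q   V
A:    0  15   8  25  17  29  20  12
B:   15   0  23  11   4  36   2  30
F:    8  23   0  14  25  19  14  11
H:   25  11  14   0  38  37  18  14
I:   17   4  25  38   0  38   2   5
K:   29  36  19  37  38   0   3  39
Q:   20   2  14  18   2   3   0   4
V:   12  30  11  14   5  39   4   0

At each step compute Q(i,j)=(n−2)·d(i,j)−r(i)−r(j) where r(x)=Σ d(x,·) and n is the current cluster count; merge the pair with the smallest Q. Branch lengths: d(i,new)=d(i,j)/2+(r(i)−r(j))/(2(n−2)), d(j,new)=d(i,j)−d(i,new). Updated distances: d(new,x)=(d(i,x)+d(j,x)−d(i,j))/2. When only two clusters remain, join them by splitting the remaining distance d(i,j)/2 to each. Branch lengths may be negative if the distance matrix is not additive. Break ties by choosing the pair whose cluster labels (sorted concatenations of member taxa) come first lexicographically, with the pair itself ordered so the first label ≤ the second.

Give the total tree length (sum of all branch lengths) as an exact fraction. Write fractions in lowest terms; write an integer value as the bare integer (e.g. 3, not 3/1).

iteration 1: select K,Q (d=3, Q=-246); attach at lengths (13, -10); label the merged cluster KQ
  updated: d(A,KQ)=23, d(B,KQ)=35/2, d(F,KQ)=15, d(H,KQ)=26, d(I,KQ)=37/2, d(KQ,V)=20
iteration 2: select B,I (d=4, Q=-188); attach at lengths (13/10, 27/10); label the merged cluster BI
  updated: d(A,BI)=14, d(BI,F)=22, d(BI,H)=45/2, d(BI,KQ)=16, d(BI,V)=31/2
iteration 3: select BI,KQ (d=16, Q=-126); attach at lengths (27/4, 37/4); label the merged cluster BIKQ
  updated: d(A,BIKQ)=21/2, d(BIKQ,F)=21/2, d(BIKQ,H)=65/4, d(BIKQ,V)=39/4
iteration 4: select A,F (d=8, Q=-75); attach at lengths (6, 2); label the merged cluster AF
  updated: d(AF,BIKQ)=13/2, d(AF,H)=31/2, d(AF,V)=15/2
iteration 5: select AF,BIKQ (d=13/2, Q=-49); attach at lengths (5/2, 4); label the merged cluster ABFIKQ
  updated: d(ABFIKQ,H)=101/8, d(ABFIKQ,V)=43/8
iteration 6: select ABFIKQ,H (d=101/8, Q=-32); attach at lengths (2, 85/8); label the merged cluster ABFHIKQ
  updated: d(ABFHIKQ,V)=27/8
iteration 7: select ABFHIKQ,V (d=27/8); attach at lengths (27/16, 27/16); label the merged cluster ABFHIKQV
final tree: ((((A:6,F:2):5/2,((B:13/10,I:27/10):27/4,(K:13,Q:-10):37/4):4):2,H:85/8):27/16,V:27/16)
total length: 107/2

107/2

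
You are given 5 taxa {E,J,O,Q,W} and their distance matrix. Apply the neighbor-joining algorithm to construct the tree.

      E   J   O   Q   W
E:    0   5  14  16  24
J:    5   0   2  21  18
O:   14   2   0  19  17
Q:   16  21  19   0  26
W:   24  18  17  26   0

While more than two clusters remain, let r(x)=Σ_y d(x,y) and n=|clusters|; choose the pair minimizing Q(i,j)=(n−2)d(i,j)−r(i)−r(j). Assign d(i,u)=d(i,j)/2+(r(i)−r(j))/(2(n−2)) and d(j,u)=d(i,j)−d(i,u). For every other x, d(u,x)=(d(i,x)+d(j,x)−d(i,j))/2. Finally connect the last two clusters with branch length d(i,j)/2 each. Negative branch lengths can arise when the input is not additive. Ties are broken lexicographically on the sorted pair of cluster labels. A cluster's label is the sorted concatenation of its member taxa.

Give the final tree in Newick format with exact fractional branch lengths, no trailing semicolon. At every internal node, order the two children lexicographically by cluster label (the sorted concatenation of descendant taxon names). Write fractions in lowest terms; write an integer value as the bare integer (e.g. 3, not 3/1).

((((E:25/6,Q:71/6):25/8,W:111/8):21/8,J:3/8):13/16,O:13/16)

iteration 1: select E,Q (d=16, Q=-93); attach at lengths (25/6, 71/6); label the merged cluster EQ
  updated: d(EQ,J)=5, d(EQ,O)=17/2, d(EQ,W)=17
iteration 2: select EQ,W (d=17, Q=-97/2); attach at lengths (25/8, 111/8); label the merged cluster EQW
  updated: d(EQW,J)=3, d(EQW,O)=17/4
iteration 3: select EQW,J (d=3, Q=-37/4); attach at lengths (21/8, 3/8); label the merged cluster EJQW
  updated: d(EJQW,O)=13/8
iteration 4: select EJQW,O (d=13/8); attach at lengths (13/16, 13/16); label the merged cluster EJOQW
final tree: ((((E:25/6,Q:71/6):25/8,W:111/8):21/8,J:3/8):13/16,O:13/16)
total length: 301/8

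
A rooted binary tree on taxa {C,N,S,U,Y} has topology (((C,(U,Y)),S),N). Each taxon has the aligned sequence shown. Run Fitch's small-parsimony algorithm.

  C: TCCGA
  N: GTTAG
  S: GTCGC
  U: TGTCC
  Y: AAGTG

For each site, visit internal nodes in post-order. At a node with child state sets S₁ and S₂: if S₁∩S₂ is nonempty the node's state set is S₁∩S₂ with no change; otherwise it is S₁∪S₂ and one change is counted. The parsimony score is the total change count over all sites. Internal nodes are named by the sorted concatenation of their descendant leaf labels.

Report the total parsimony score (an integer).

14

site 0, node UY: U={T} ∪ Y={A} → {A,T} (+1)
site 0, node CUY: C={T} ∩ UY={A,T} → {T} (+0)
site 0, node CSUY: CUY={T} ∪ S={G} → {G,T} (+1)
site 0, node CNSUY: CSUY={G,T} ∩ N={G} → {G} (+0)
site 1, node UY: U={G} ∪ Y={A} → {A,G} (+1)
site 1, node CUY: C={C} ∪ UY={A,G} → {A,C,G} (+1)
site 1, node CSUY: CUY={A,C,G} ∪ S={T} → {A,C,G,T} (+1)
site 1, node CNSUY: CSUY={A,C,G,T} ∩ N={T} → {T} (+0)
site 2, node UY: U={T} ∪ Y={G} → {G,T} (+1)
site 2, node CUY: C={C} ∪ UY={G,T} → {C,G,T} (+1)
site 2, node CSUY: CUY={C,G,T} ∩ S={C} → {C} (+0)
site 2, node CNSUY: CSUY={C} ∪ N={T} → {C,T} (+1)
site 3, node UY: U={C} ∪ Y={T} → {C,T} (+1)
site 3, node CUY: C={G} ∪ UY={C,T} → {C,G,T} (+1)
site 3, node CSUY: CUY={C,G,T} ∩ S={G} → {G} (+0)
site 3, node CNSUY: CSUY={G} ∪ N={A} → {A,G} (+1)
site 4, node UY: U={C} ∪ Y={G} → {C,G} (+1)
site 4, node CUY: C={A} ∪ UY={C,G} → {A,C,G} (+1)
site 4, node CSUY: CUY={A,C,G} ∩ S={C} → {C} (+0)
site 4, node CNSUY: CSUY={C} ∪ N={G} → {C,G} (+1)
per-site changes: [2, 3, 3, 3, 3]; total = 14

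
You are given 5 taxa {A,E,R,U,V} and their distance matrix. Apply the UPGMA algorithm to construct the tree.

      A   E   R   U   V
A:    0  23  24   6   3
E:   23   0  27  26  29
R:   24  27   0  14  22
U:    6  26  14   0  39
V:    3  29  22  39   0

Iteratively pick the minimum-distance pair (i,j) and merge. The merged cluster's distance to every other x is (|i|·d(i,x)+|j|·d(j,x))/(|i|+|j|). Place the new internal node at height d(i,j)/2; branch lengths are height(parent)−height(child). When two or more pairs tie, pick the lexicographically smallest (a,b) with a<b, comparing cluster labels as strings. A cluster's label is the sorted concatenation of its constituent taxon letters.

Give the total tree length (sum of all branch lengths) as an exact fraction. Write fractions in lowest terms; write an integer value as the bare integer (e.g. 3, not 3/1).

step 1: merge (A,V) at d=3; branch lengths A→3/2, V→3/2; new cluster AV
  updated: d(AV,E)=26, d(AV,R)=23, d(AV,U)=45/2
step 2: merge (R,U) at d=14; branch lengths R→7, U→7; new cluster RU
  updated: d(AV,RU)=91/4, d(E,RU)=53/2
step 3: merge (AV,RU) at d=91/4; branch lengths AV→79/8, RU→35/8; new cluster ARUV
  updated: d(ARUV,E)=105/4
step 4: merge (ARUV,E) at d=105/4; branch lengths ARUV→7/4, E→105/8; new cluster AERUV
final tree: (((A:3/2,V:3/2):79/8,(R:7,U:7):35/8):7/4,E:105/8)
total length: 369/8

369/8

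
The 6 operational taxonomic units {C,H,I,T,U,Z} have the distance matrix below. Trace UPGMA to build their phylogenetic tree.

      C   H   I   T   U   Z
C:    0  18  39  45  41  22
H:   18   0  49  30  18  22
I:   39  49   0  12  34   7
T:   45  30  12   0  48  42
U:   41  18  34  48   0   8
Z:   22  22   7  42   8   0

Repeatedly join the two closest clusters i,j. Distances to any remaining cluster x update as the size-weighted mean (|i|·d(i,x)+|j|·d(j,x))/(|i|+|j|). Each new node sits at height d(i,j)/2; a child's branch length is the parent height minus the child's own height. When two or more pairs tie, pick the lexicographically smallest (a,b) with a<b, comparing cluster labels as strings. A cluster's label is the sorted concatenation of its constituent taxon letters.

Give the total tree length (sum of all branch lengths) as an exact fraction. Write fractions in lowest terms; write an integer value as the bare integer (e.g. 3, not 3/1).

1. join I+Z (d=7) ⇒ IZ; edges |I|=7/2, |Z|=7/2
  updated: d(C,IZ)=61/2, d(H,IZ)=71/2, d(IZ,T)=27, d(IZ,U)=21
2. join C+H (d=18) ⇒ CH; edges |C|=9, |H|=9
  updated: d(CH,IZ)=33, d(CH,T)=75/2, d(CH,U)=59/2
3. join IZ+U (d=21) ⇒ IUZ; edges |IZ|=7, |U|=21/2
  updated: d(CH,IUZ)=191/6, d(IUZ,T)=34
4. join CH+IUZ (d=191/6) ⇒ CHIUZ; edges |CH|=83/12, |IUZ|=65/12
  updated: d(CHIUZ,T)=177/5
5. join CHIUZ+T (d=177/5) ⇒ CHITUZ; edges |CHIUZ|=107/60, |T|=177/10
final tree: (((C:9,H:9):83/12,((I:7/2,Z:7/2):7,U:21/2):65/12):107/60,T:177/10)
total length: 4459/60

4459/60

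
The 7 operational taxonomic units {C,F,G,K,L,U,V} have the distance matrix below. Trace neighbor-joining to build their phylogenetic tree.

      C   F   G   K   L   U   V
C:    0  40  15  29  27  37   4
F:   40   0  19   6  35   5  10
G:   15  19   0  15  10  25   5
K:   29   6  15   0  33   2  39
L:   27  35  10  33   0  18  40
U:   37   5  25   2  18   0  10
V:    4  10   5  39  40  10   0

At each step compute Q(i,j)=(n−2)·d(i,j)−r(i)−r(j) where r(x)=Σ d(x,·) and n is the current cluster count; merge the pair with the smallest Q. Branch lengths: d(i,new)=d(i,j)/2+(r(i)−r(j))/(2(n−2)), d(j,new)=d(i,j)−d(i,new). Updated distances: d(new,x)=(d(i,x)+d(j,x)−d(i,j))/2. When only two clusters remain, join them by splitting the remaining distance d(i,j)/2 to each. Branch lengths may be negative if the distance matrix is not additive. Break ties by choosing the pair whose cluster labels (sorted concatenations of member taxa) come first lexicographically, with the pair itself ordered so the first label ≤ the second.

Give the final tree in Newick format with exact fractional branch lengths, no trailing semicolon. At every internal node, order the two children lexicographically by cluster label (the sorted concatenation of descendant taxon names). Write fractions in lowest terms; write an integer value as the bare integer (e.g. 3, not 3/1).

1. join C+V (d=4, Q=-240) ⇒ CV; edges |C|=32/5, |V|=-12/5
  updated: d(CV,F)=23, d(CV,G)=8, d(CV,K)=32, d(CV,L)=63/2, d(CV,U)=43/2
2. join G+L (d=10, Q=-329/2) ⇒ GL; edges |G|=-21/16, |L|=181/16
  updated: d(CV,GL)=59/4, d(F,GL)=22, d(GL,K)=19, d(GL,U)=33/2
3. join CV+GL (d=59/4, Q=-477/4) ⇒ CGLV; edges |CV|=253/24, |GL|=101/24
  updated: d(CGLV,F)=121/8, d(CGLV,K)=145/8, d(CGLV,U)=93/8
4. join CGLV+F (d=121/8, Q=-163/4) ⇒ CFGLV; edges |CGLV|=49/4, |F|=23/8
  updated: d(CFGLV,K)=9/2, d(CFGLV,U)=3/4
5. join CFGLV+K (d=9/2, Q=-29/4) ⇒ CFGKLV; edges |CFGLV|=13/8, |K|=23/8
  updated: d(CFGKLV,U)=-7/8
6. join CFGKLV+U (d=-7/8) ⇒ CFGKLUV; edges |CFGKLV|=-7/16, |U|=-7/16
final tree: (((((C:32/5,V:-12/5):253/24,(G:-21/16,L:181/16):101/24):49/4,F:23/8):13/8,K:23/8):-7/16,U:-7/16)
total length: 95/2

(((((C:32/5,V:-12/5):253/24,(G:-21/16,L:181/16):101/24):49/4,F:23/8):13/8,K:23/8):-7/16,U:-7/16)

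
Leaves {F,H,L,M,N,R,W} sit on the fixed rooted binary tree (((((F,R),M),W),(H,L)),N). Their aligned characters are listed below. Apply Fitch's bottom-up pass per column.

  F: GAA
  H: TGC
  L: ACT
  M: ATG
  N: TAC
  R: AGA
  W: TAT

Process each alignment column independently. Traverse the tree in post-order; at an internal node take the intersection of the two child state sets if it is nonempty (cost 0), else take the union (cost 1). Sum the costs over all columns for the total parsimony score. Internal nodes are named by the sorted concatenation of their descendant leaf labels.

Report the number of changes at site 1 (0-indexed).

FR@0: {G} ∪ {A} = {A,G} (union, +1)
FMR@0: {A,G} ∩ {A} = {A} (intersection, +0)
FMRW@0: {A} ∪ {T} = {A,T} (union, +1)
HL@0: {T} ∪ {A} = {A,T} (union, +1)
FHLMRW@0: {A,T} ∩ {A,T} = {A,T} (intersection, +0)
FHLMNRW@0: {A,T} ∩ {T} = {T} (intersection, +0)
FR@1: {A} ∪ {G} = {A,G} (union, +1)
FMR@1: {A,G} ∪ {T} = {A,G,T} (union, +1)
FMRW@1: {A,G,T} ∩ {A} = {A} (intersection, +0)
HL@1: {G} ∪ {C} = {C,G} (union, +1)
FHLMRW@1: {A} ∪ {C,G} = {A,C,G} (union, +1)
FHLMNRW@1: {A,C,G} ∩ {A} = {A} (intersection, +0)
FR@2: {A} ∩ {A} = {A} (intersection, +0)
FMR@2: {A} ∪ {G} = {A,G} (union, +1)
FMRW@2: {A,G} ∪ {T} = {A,G,T} (union, +1)
HL@2: {C} ∪ {T} = {C,T} (union, +1)
FHLMRW@2: {A,G,T} ∩ {C,T} = {T} (intersection, +0)
FHLMNRW@2: {T} ∪ {C} = {C,T} (union, +1)
per-site changes: [3, 4, 4]; total = 11

4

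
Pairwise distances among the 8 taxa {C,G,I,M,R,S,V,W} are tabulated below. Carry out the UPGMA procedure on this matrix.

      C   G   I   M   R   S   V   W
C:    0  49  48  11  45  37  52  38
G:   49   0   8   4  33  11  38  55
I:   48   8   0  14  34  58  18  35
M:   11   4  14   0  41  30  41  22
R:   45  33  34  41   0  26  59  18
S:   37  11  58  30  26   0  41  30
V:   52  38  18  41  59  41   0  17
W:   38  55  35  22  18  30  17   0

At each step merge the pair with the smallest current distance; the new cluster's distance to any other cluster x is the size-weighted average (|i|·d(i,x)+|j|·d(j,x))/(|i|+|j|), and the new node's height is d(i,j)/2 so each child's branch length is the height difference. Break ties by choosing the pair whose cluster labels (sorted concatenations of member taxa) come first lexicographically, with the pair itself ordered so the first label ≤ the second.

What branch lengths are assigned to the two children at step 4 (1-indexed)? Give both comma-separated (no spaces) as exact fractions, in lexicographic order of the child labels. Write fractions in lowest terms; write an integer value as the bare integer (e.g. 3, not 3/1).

iteration 1: select G,M (d=4); attach at lengths (2, 2); label the merged cluster GM
  updated: d(C,GM)=30, d(GM,I)=11, d(GM,R)=37, d(GM,S)=41/2, d(GM,V)=79/2, d(GM,W)=77/2
iteration 2: select GM,I (d=11); attach at lengths (7/2, 11/2); label the merged cluster GIM
  updated: d(C,GIM)=36, d(GIM,R)=36, d(GIM,S)=33, d(GIM,V)=97/3, d(GIM,W)=112/3
iteration 3: select V,W (d=17); attach at lengths (17/2, 17/2); label the merged cluster VW
  updated: d(C,VW)=45, d(GIM,VW)=209/6, d(R,VW)=77/2, d(S,VW)=71/2
iteration 4: select R,S (d=26); attach at lengths (13, 13); label the merged cluster RS
  updated: d(C,RS)=41, d(GIM,RS)=69/2, d(RS,VW)=37
iteration 5: select GIM,RS (d=69/2); attach at lengths (47/4, 17/4); label the merged cluster GIMRS
  updated: d(C,GIMRS)=38, d(GIMRS,VW)=357/10
iteration 6: select GIMRS,VW (d=357/10); attach at lengths (3/5, 187/20); label the merged cluster GIMRSVW
  updated: d(C,GIMRSVW)=40
iteration 7: select C,GIMRSVW (d=40); attach at lengths (20, 43/20); label the merged cluster CGIMRSVW
final tree: (C:20,((((G:2,M:2):7/2,I:11/2):47/4,(R:13,S:13):17/4):3/5,(V:17/2,W:17/2):187/20):43/20)
total length: 1041/10

13,13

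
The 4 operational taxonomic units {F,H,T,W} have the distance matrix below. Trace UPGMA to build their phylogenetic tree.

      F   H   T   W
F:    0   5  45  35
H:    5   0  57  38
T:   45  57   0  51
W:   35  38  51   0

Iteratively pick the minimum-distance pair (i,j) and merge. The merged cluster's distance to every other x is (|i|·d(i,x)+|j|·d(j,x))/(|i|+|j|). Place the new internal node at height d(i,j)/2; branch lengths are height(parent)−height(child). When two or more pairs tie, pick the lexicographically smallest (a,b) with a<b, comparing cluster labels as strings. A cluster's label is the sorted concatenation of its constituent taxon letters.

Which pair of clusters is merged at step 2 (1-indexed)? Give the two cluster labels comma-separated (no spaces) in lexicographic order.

iteration 1: select F,H (d=5); attach at lengths (5/2, 5/2); label the merged cluster FH
  updated: d(FH,T)=51, d(FH,W)=73/2
iteration 2: select FH,W (d=73/2); attach at lengths (63/4, 73/4); label the merged cluster FHW
  updated: d(FHW,T)=51
iteration 3: select FHW,T (d=51); attach at lengths (29/4, 51/2); label the merged cluster FHTW
final tree: (((F:5/2,H:5/2):63/4,W:73/4):29/4,T:51/2)
total length: 287/4

FH,W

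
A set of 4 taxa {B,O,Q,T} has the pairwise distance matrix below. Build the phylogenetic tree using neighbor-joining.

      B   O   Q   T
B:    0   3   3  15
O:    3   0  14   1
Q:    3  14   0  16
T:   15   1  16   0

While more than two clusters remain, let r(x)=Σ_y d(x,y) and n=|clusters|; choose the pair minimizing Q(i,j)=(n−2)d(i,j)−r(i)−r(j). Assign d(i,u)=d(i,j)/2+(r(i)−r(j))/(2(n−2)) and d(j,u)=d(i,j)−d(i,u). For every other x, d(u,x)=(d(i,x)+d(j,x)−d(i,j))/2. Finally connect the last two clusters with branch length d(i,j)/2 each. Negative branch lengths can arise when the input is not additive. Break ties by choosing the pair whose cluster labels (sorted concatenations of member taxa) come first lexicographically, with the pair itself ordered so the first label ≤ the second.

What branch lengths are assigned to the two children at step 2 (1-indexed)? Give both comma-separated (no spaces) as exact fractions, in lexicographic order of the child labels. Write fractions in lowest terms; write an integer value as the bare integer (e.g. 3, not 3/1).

1. join B+Q (d=3, Q=-48) ⇒ BQ; edges |B|=-3/2, |Q|=9/2
  updated: d(BQ,O)=7, d(BQ,T)=14
2. join BQ+O (d=7, Q=-22) ⇒ BOQ; edges |BQ|=10, |O|=-3
  updated: d(BOQ,T)=4
3. join BOQ+T (d=4) ⇒ BOQT; edges |BOQ|=2, |T|=2
final tree: (((B:-3/2,Q:9/2):10,O:-3):2,T:2)
total length: 14

10,-3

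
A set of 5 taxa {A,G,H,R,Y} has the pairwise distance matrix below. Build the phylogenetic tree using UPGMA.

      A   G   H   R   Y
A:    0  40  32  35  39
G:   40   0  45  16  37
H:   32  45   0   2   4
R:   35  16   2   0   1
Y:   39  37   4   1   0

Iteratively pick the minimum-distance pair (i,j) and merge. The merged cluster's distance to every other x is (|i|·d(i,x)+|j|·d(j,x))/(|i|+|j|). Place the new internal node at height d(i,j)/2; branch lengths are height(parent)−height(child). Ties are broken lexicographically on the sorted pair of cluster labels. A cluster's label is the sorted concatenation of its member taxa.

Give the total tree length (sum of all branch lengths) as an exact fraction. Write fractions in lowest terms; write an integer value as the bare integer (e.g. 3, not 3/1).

329/6

iteration 1: select R,Y (d=1); attach at lengths (1/2, 1/2); label the merged cluster RY
  updated: d(A,RY)=37, d(G,RY)=53/2, d(H,RY)=3
iteration 2: select H,RY (d=3); attach at lengths (3/2, 1); label the merged cluster HRY
  updated: d(A,HRY)=106/3, d(G,HRY)=98/3
iteration 3: select G,HRY (d=98/3); attach at lengths (49/3, 89/6); label the merged cluster GHRY
  updated: d(A,GHRY)=73/2
iteration 4: select A,GHRY (d=73/2); attach at lengths (73/4, 23/12); label the merged cluster AGHRY
final tree: (A:73/4,(G:49/3,(H:3/2,(R:1/2,Y:1/2):1):89/6):23/12)
total length: 329/6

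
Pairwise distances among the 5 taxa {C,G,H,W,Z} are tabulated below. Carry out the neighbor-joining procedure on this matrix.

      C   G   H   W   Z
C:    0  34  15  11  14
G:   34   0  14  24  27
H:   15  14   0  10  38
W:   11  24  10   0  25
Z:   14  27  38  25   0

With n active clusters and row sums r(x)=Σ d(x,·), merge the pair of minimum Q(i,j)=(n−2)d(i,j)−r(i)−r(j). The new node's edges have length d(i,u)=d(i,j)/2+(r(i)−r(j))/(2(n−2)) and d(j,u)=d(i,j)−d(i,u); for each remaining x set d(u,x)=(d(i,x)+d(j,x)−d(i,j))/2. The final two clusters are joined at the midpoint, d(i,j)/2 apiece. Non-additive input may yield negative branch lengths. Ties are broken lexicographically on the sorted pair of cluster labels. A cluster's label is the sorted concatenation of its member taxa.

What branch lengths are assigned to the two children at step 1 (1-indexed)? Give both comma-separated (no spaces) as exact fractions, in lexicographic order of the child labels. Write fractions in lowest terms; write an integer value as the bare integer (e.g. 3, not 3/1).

1. join C+Z (d=14, Q=-136) ⇒ CZ; edges |C|=2, |Z|=12
  updated: d(CZ,G)=47/2, d(CZ,H)=39/2, d(CZ,W)=11
2. join CZ+W (d=11, Q=-77) ⇒ CWZ; edges |CZ|=31/4, |W|=13/4
  updated: d(CWZ,G)=73/4, d(CWZ,H)=37/4
3. join CWZ+G (d=73/4, Q=-83/2) ⇒ CGWZ; edges |CWZ|=27/4, |G|=23/2
  updated: d(CGWZ,H)=5/2
4. join CGWZ+H (d=5/2) ⇒ CGHWZ; edges |CGWZ|=5/4, |H|=5/4
final tree: ((((C:2,Z:12):31/4,W:13/4):27/4,G:23/2):5/4,H:5/4)
total length: 183/4

2,12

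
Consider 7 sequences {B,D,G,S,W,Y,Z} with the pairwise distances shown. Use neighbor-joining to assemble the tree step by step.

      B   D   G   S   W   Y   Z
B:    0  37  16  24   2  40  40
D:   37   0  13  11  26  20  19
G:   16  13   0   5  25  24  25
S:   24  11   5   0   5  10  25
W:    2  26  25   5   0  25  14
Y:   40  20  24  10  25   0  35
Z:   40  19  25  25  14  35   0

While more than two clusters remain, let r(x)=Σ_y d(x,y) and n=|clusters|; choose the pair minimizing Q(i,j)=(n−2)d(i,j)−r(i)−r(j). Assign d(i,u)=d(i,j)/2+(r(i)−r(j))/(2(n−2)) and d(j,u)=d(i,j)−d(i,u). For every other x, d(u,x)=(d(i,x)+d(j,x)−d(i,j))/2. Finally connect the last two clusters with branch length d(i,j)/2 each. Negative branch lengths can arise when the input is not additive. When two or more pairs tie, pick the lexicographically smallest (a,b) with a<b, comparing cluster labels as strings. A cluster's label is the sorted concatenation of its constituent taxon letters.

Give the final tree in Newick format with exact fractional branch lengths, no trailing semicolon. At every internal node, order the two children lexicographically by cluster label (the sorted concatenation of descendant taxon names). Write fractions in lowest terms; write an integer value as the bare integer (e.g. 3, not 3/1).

((((B:36/5,W:-26/5):111/8,(S:-11/4,Y:51/4):29/8):1/2,(D:79/16,Z:225/16):17/4):21/8,G:21/8)

iteration 1: select B,W (d=2, Q=-246); attach at lengths (36/5, -26/5); label the merged cluster BW
  updated: d(BW,D)=61/2, d(BW,G)=39/2, d(BW,S)=27/2, d(BW,Y)=63/2, d(BW,Z)=26
iteration 2: select D,Z (d=19, Q=-295/2); attach at lengths (79/16, 225/16); label the merged cluster DZ
  updated: d(BW,DZ)=75/4, d(DZ,G)=19/2, d(DZ,S)=17/2, d(DZ,Y)=18
iteration 3: select S,Y (d=10, Q=-181/2); attach at lengths (-11/4, 51/4); label the merged cluster SY
  updated: d(BW,SY)=35/2, d(DZ,SY)=33/4, d(G,SY)=19/2
iteration 4: select BW,SY (d=35/2, Q=-56); attach at lengths (111/8, 29/8); label the merged cluster BSWY
  updated: d(BSWY,DZ)=19/4, d(BSWY,G)=23/4
iteration 5: select BSWY,DZ (d=19/4, Q=-20); attach at lengths (1/2, 17/4); label the merged cluster BDSWYZ
  updated: d(BDSWYZ,G)=21/4
iteration 6: select BDSWYZ,G (d=21/4); attach at lengths (21/8, 21/8); label the merged cluster BDGSWYZ
final tree: ((((B:36/5,W:-26/5):111/8,(S:-11/4,Y:51/4):29/8):1/2,(D:79/16,Z:225/16):17/4):21/8,G:21/8)
total length: 117/2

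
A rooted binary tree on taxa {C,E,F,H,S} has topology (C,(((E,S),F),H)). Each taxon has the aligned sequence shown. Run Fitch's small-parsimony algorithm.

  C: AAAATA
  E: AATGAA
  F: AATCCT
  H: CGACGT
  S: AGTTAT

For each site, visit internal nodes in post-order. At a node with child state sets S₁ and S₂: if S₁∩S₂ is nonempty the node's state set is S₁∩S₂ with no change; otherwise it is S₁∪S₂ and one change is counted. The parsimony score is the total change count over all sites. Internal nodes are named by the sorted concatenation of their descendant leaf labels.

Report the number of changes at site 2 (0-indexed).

1

site 0, node ES: E={A} ∩ S={A} → {A} (+0)
site 0, node EFS: ES={A} ∩ F={A} → {A} (+0)
site 0, node EFHS: EFS={A} ∪ H={C} → {A,C} (+1)
site 0, node CEFHS: C={A} ∩ EFHS={A,C} → {A} (+0)
site 1, node ES: E={A} ∪ S={G} → {A,G} (+1)
site 1, node EFS: ES={A,G} ∩ F={A} → {A} (+0)
site 1, node EFHS: EFS={A} ∪ H={G} → {A,G} (+1)
site 1, node CEFHS: C={A} ∩ EFHS={A,G} → {A} (+0)
site 2, node ES: E={T} ∩ S={T} → {T} (+0)
site 2, node EFS: ES={T} ∩ F={T} → {T} (+0)
site 2, node EFHS: EFS={T} ∪ H={A} → {A,T} (+1)
site 2, node CEFHS: C={A} ∩ EFHS={A,T} → {A} (+0)
site 3, node ES: E={G} ∪ S={T} → {G,T} (+1)
site 3, node EFS: ES={G,T} ∪ F={C} → {C,G,T} (+1)
site 3, node EFHS: EFS={C,G,T} ∩ H={C} → {C} (+0)
site 3, node CEFHS: C={A} ∪ EFHS={C} → {A,C} (+1)
site 4, node ES: E={A} ∩ S={A} → {A} (+0)
site 4, node EFS: ES={A} ∪ F={C} → {A,C} (+1)
site 4, node EFHS: EFS={A,C} ∪ H={G} → {A,C,G} (+1)
site 4, node CEFHS: C={T} ∪ EFHS={A,C,G} → {A,C,G,T} (+1)
site 5, node ES: E={A} ∪ S={T} → {A,T} (+1)
site 5, node EFS: ES={A,T} ∩ F={T} → {T} (+0)
site 5, node EFHS: EFS={T} ∩ H={T} → {T} (+0)
site 5, node CEFHS: C={A} ∪ EFHS={T} → {A,T} (+1)
per-site changes: [1, 2, 1, 3, 3, 2]; total = 12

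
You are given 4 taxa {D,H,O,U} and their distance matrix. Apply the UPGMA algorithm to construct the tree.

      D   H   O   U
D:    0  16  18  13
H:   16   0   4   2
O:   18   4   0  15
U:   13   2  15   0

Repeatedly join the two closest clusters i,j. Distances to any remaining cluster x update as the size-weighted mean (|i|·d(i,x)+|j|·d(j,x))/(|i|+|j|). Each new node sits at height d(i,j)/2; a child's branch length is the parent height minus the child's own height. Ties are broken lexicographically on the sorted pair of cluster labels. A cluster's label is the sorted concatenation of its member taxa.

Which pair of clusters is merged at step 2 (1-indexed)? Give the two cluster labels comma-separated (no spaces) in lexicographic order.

HU,O

step 1: merge (H,U) at d=2; branch lengths H→1, U→1; new cluster HU
  updated: d(D,HU)=29/2, d(HU,O)=19/2
step 2: merge (HU,O) at d=19/2; branch lengths HU→15/4, O→19/4; new cluster HOU
  updated: d(D,HOU)=47/3
step 3: merge (D,HOU) at d=47/3; branch lengths D→47/6, HOU→37/12; new cluster DHOU
final tree: (D:47/6,((H:1,U:1):15/4,O:19/4):37/12)
total length: 257/12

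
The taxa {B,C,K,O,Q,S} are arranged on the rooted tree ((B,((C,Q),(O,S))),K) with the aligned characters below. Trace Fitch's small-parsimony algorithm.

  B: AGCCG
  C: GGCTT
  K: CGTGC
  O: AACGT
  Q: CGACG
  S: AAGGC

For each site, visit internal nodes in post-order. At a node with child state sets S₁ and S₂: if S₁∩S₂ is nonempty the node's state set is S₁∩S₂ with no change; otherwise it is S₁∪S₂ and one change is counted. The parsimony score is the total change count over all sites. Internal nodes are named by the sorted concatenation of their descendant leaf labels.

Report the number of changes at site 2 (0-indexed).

3

site 0, node CQ: C={G} ∪ Q={C} → {C,G} (+1)
site 0, node OS: O={A} ∩ S={A} → {A} (+0)
site 0, node COQS: CQ={C,G} ∪ OS={A} → {A,C,G} (+1)
site 0, node BCOQS: B={A} ∩ COQS={A,C,G} → {A} (+0)
site 0, node BCKOQS: BCOQS={A} ∪ K={C} → {A,C} (+1)
site 1, node CQ: C={G} ∩ Q={G} → {G} (+0)
site 1, node OS: O={A} ∩ S={A} → {A} (+0)
site 1, node COQS: CQ={G} ∪ OS={A} → {A,G} (+1)
site 1, node BCOQS: B={G} ∩ COQS={A,G} → {G} (+0)
site 1, node BCKOQS: BCOQS={G} ∩ K={G} → {G} (+0)
site 2, node CQ: C={C} ∪ Q={A} → {A,C} (+1)
site 2, node OS: O={C} ∪ S={G} → {C,G} (+1)
site 2, node COQS: CQ={A,C} ∩ OS={C,G} → {C} (+0)
site 2, node BCOQS: B={C} ∩ COQS={C} → {C} (+0)
site 2, node BCKOQS: BCOQS={C} ∪ K={T} → {C,T} (+1)
site 3, node CQ: C={T} ∪ Q={C} → {C,T} (+1)
site 3, node OS: O={G} ∩ S={G} → {G} (+0)
site 3, node COQS: CQ={C,T} ∪ OS={G} → {C,G,T} (+1)
site 3, node BCOQS: B={C} ∩ COQS={C,G,T} → {C} (+0)
site 3, node BCKOQS: BCOQS={C} ∪ K={G} → {C,G} (+1)
site 4, node CQ: C={T} ∪ Q={G} → {G,T} (+1)
site 4, node OS: O={T} ∪ S={C} → {C,T} (+1)
site 4, node COQS: CQ={G,T} ∩ OS={C,T} → {T} (+0)
site 4, node BCOQS: B={G} ∪ COQS={T} → {G,T} (+1)
site 4, node BCKOQS: BCOQS={G,T} ∪ K={C} → {C,G,T} (+1)
per-site changes: [3, 1, 3, 3, 4]; total = 14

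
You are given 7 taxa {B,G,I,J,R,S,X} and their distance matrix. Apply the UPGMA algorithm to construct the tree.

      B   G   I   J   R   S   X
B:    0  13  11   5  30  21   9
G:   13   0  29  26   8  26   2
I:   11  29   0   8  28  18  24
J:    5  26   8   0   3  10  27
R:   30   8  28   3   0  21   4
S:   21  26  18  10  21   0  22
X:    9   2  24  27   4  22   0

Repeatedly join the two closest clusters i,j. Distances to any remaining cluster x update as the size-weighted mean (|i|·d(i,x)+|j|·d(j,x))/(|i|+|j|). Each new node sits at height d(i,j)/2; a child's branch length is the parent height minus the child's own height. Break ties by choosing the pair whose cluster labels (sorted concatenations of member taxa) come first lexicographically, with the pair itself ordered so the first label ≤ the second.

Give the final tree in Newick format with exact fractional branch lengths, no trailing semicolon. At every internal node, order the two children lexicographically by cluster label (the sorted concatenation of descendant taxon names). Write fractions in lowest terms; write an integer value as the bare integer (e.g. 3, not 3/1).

iteration 1: select G,X (d=2); attach at lengths (1, 1); label the merged cluster GX
  updated: d(B,GX)=11, d(GX,I)=53/2, d(GX,J)=53/2, d(GX,R)=6, d(GX,S)=24
iteration 2: select J,R (d=3); attach at lengths (3/2, 3/2); label the merged cluster JR
  updated: d(B,JR)=35/2, d(GX,JR)=65/4, d(I,JR)=18, d(JR,S)=31/2
iteration 3: select B,GX (d=11); attach at lengths (11/2, 9/2); label the merged cluster BGX
  updated: d(BGX,I)=64/3, d(BGX,JR)=50/3, d(BGX,S)=23
iteration 4: select JR,S (d=31/2); attach at lengths (25/4, 31/4); label the merged cluster JRS
  updated: d(BGX,JRS)=169/9, d(I,JRS)=18
iteration 5: select I,JRS (d=18); attach at lengths (9, 5/4); label the merged cluster IJRS
  updated: d(BGX,IJRS)=233/12
iteration 6: select BGX,IJRS (d=233/12); attach at lengths (101/24, 17/24); label the merged cluster BGIJRSX
final tree: ((B:11/2,(G:1,X:1):9/2):101/24,(I:9,((J:3/2,R:3/2):25/4,S:31/4):5/4):17/24)
total length: 265/6

((B:11/2,(G:1,X:1):9/2):101/24,(I:9,((J:3/2,R:3/2):25/4,S:31/4):5/4):17/24)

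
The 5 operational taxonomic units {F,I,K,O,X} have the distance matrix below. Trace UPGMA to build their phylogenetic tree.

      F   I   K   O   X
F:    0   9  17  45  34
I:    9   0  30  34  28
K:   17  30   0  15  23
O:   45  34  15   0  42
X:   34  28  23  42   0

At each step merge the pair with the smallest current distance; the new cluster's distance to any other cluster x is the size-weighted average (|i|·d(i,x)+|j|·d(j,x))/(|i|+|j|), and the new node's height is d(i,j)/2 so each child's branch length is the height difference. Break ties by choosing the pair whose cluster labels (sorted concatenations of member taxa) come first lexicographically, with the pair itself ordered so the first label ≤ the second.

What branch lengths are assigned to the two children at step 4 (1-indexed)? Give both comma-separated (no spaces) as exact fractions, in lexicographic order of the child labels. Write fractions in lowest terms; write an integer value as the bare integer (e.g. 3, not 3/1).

5/12,101/12

1. join F+I (d=9) ⇒ FI; edges |F|=9/2, |I|=9/2
  updated: d(FI,K)=47/2, d(FI,O)=79/2, d(FI,X)=31
2. join K+O (d=15) ⇒ KO; edges |K|=15/2, |O|=15/2
  updated: d(FI,KO)=63/2, d(KO,X)=65/2
3. join FI+X (d=31) ⇒ FIX; edges |FI|=11, |X|=31/2
  updated: d(FIX,KO)=191/6
4. join FIX+KO (d=191/6) ⇒ FIKOX; edges |FIX|=5/12, |KO|=101/12
final tree: (((F:9/2,I:9/2):11,X:31/2):5/12,(K:15/2,O:15/2):101/12)
total length: 178/3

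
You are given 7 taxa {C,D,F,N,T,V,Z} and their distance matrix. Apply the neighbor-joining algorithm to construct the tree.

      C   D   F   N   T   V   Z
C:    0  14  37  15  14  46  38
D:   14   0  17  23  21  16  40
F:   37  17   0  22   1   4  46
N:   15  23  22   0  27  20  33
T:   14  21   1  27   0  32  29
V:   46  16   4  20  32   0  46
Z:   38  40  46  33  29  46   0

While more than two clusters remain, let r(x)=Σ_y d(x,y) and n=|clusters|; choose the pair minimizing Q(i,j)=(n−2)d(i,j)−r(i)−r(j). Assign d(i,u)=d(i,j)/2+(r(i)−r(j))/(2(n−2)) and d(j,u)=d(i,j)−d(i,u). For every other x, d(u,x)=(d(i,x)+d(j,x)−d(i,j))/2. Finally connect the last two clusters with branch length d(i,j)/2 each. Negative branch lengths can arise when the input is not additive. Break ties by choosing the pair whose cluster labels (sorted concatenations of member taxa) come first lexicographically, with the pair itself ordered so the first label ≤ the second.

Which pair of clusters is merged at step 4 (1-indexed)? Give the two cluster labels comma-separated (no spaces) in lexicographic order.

1. join F+V (d=4, Q=-271) ⇒ FV; edges |F|=-17/10, |V|=57/10
  updated: d(C,FV)=79/2, d(D,FV)=29/2, d(FV,N)=19, d(FV,T)=29/2, d(FV,Z)=44
2. join D+FV (d=29/2, Q=-186) ⇒ DFV; edges |D|=39/8, |FV|=77/8
  updated: d(C,DFV)=39/2, d(DFV,N)=55/4, d(DFV,T)=21/2, d(DFV,Z)=139/4
3. join C+N (d=15, Q=-521/4) ⇒ CN; edges |C|=57/8, |N|=63/8
  updated: d(CN,DFV)=73/8, d(CN,T)=13, d(CN,Z)=28
4. join CN+DFV (d=73/8, Q=-345/4) ⇒ CDFNV; edges |CN|=7/2, |DFV|=45/8
  updated: d(CDFNV,T)=115/16, d(CDFNV,Z)=429/16
5. join CDFNV+T (d=115/16, Q=-63) ⇒ CDFNTV; edges |CDFNV|=5/2, |T|=75/16
  updated: d(CDFNTV,Z)=389/16
6. join CDFNTV+Z (d=389/16) ⇒ CDFNTVZ; edges |CDFNTV|=389/32, |Z|=389/32
final tree: ((((C:57/8,N:63/8):7/2,(D:39/8,(F:-17/10,V:57/10):77/8):45/8):5/2,T:75/16):389/32,Z:389/32)
total length: 593/8

CN,DFV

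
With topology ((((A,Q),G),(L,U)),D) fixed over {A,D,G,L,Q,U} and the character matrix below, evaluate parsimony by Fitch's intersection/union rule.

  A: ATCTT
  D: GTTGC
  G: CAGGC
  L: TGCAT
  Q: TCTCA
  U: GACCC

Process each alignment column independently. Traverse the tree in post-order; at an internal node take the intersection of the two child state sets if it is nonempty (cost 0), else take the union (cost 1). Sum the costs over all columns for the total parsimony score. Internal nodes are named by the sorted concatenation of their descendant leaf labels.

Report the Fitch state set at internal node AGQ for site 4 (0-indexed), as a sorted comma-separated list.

site 0, node AQ: A={A} ∪ Q={T} → {A,T} (+1)
site 0, node AGQ: AQ={A,T} ∪ G={C} → {A,C,T} (+1)
site 0, node LU: L={T} ∪ U={G} → {G,T} (+1)
site 0, node AGLQU: AGQ={A,C,T} ∩ LU={G,T} → {T} (+0)
site 0, node ADGLQU: AGLQU={T} ∪ D={G} → {G,T} (+1)
site 1, node AQ: A={T} ∪ Q={C} → {C,T} (+1)
site 1, node AGQ: AQ={C,T} ∪ G={A} → {A,C,T} (+1)
site 1, node LU: L={G} ∪ U={A} → {A,G} (+1)
site 1, node AGLQU: AGQ={A,C,T} ∩ LU={A,G} → {A} (+0)
site 1, node ADGLQU: AGLQU={A} ∪ D={T} → {A,T} (+1)
site 2, node AQ: A={C} ∪ Q={T} → {C,T} (+1)
site 2, node AGQ: AQ={C,T} ∪ G={G} → {C,G,T} (+1)
site 2, node LU: L={C} ∩ U={C} → {C} (+0)
site 2, node AGLQU: AGQ={C,G,T} ∩ LU={C} → {C} (+0)
site 2, node ADGLQU: AGLQU={C} ∪ D={T} → {C,T} (+1)
site 3, node AQ: A={T} ∪ Q={C} → {C,T} (+1)
site 3, node AGQ: AQ={C,T} ∪ G={G} → {C,G,T} (+1)
site 3, node LU: L={A} ∪ U={C} → {A,C} (+1)
site 3, node AGLQU: AGQ={C,G,T} ∩ LU={A,C} → {C} (+0)
site 3, node ADGLQU: AGLQU={C} ∪ D={G} → {C,G} (+1)
site 4, node AQ: A={T} ∪ Q={A} → {A,T} (+1)
site 4, node AGQ: AQ={A,T} ∪ G={C} → {A,C,T} (+1)
site 4, node LU: L={T} ∪ U={C} → {C,T} (+1)
site 4, node AGLQU: AGQ={A,C,T} ∩ LU={C,T} → {C,T} (+0)
site 4, node ADGLQU: AGLQU={C,T} ∩ D={C} → {C} (+0)
per-site changes: [4, 4, 3, 4, 3]; total = 18

A,C,T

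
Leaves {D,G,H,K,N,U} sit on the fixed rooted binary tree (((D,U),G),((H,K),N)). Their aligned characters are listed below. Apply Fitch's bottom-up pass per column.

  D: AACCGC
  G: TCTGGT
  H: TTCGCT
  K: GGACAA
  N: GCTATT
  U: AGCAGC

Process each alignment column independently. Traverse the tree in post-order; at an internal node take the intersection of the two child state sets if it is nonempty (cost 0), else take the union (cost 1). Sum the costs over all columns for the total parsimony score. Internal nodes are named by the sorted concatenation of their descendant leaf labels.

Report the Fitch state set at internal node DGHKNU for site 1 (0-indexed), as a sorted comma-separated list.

[col 0] DU: children D:{A}, U:{A} ∩→ {A}; cost 0
[col 0] DGU: children DU:{A}, G:{T} ∪→ {A,T}; cost 1
[col 0] HK: children H:{T}, K:{G} ∪→ {G,T}; cost 1
[col 0] HKN: children HK:{G,T}, N:{G} ∩→ {G}; cost 0
[col 0] DGHKNU: children DGU:{A,T}, HKN:{G} ∪→ {A,G,T}; cost 1
[col 1] DU: children D:{A}, U:{G} ∪→ {A,G}; cost 1
[col 1] DGU: children DU:{A,G}, G:{C} ∪→ {A,C,G}; cost 1
[col 1] HK: children H:{T}, K:{G} ∪→ {G,T}; cost 1
[col 1] HKN: children HK:{G,T}, N:{C} ∪→ {C,G,T}; cost 1
[col 1] DGHKNU: children DGU:{A,C,G}, HKN:{C,G,T} ∩→ {C,G}; cost 0
[col 2] DU: children D:{C}, U:{C} ∩→ {C}; cost 0
[col 2] DGU: children DU:{C}, G:{T} ∪→ {C,T}; cost 1
[col 2] HK: children H:{C}, K:{A} ∪→ {A,C}; cost 1
[col 2] HKN: children HK:{A,C}, N:{T} ∪→ {A,C,T}; cost 1
[col 2] DGHKNU: children DGU:{C,T}, HKN:{A,C,T} ∩→ {C,T}; cost 0
[col 3] DU: children D:{C}, U:{A} ∪→ {A,C}; cost 1
[col 3] DGU: children DU:{A,C}, G:{G} ∪→ {A,C,G}; cost 1
[col 3] HK: children H:{G}, K:{C} ∪→ {C,G}; cost 1
[col 3] HKN: children HK:{C,G}, N:{A} ∪→ {A,C,G}; cost 1
[col 3] DGHKNU: children DGU:{A,C,G}, HKN:{A,C,G} ∩→ {A,C,G}; cost 0
[col 4] DU: children D:{G}, U:{G} ∩→ {G}; cost 0
[col 4] DGU: children DU:{G}, G:{G} ∩→ {G}; cost 0
[col 4] HK: children H:{C}, K:{A} ∪→ {A,C}; cost 1
[col 4] HKN: children HK:{A,C}, N:{T} ∪→ {A,C,T}; cost 1
[col 4] DGHKNU: children DGU:{G}, HKN:{A,C,T} ∪→ {A,C,G,T}; cost 1
[col 5] DU: children D:{C}, U:{C} ∩→ {C}; cost 0
[col 5] DGU: children DU:{C}, G:{T} ∪→ {C,T}; cost 1
[col 5] HK: children H:{T}, K:{A} ∪→ {A,T}; cost 1
[col 5] HKN: children HK:{A,T}, N:{T} ∩→ {T}; cost 0
[col 5] DGHKNU: children DGU:{C,T}, HKN:{T} ∩→ {T}; cost 0
per-site changes: [3, 4, 3, 4, 3, 2]; total = 19

C,G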